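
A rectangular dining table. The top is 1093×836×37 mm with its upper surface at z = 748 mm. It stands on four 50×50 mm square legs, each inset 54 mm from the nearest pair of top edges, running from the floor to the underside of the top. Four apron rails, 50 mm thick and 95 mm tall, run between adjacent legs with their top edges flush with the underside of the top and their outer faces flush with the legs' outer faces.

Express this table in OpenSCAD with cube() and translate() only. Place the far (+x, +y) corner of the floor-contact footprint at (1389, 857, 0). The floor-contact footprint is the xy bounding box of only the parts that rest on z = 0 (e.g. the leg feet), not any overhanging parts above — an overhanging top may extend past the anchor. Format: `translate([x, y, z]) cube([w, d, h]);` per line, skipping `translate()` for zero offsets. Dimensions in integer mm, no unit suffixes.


translate([350, 75, 711]) cube([1093, 836, 37]);
translate([404, 129, 0]) cube([50, 50, 711]);
translate([1339, 129, 0]) cube([50, 50, 711]);
translate([404, 807, 0]) cube([50, 50, 711]);
translate([1339, 807, 0]) cube([50, 50, 711]);
translate([454, 129, 616]) cube([885, 50, 95]);
translate([454, 807, 616]) cube([885, 50, 95]);
translate([404, 179, 616]) cube([50, 628, 95]);
translate([1339, 179, 616]) cube([50, 628, 95]);


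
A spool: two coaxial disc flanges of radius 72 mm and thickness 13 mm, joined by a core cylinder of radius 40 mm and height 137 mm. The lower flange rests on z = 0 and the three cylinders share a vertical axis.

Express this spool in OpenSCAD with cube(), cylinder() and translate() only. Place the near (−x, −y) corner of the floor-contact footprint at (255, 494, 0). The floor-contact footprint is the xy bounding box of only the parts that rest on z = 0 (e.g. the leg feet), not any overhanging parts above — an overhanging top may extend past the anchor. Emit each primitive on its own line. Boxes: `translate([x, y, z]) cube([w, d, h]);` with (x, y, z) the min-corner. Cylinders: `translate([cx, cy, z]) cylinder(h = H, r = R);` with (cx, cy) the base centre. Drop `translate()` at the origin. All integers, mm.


translate([327, 566, 0]) cylinder(h = 13, r = 72);
translate([327, 566, 13]) cylinder(h = 137, r = 40);
translate([327, 566, 150]) cylinder(h = 13, r = 72);


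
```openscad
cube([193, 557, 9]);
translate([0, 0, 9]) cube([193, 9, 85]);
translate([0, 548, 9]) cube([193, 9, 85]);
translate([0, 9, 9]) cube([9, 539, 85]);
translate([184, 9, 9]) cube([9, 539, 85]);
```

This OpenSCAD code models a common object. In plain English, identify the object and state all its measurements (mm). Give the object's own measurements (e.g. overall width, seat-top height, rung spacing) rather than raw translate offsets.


An open-topped rectangular box: outside dimensions 193×557×94 mm, with a uniform wall and base thickness of 9 mm. The base is a full 193×557 slab on the floor; four walls sit on top of the base. The front and back walls (the −y and +y sides) span the full width; the two side walls fit between them.


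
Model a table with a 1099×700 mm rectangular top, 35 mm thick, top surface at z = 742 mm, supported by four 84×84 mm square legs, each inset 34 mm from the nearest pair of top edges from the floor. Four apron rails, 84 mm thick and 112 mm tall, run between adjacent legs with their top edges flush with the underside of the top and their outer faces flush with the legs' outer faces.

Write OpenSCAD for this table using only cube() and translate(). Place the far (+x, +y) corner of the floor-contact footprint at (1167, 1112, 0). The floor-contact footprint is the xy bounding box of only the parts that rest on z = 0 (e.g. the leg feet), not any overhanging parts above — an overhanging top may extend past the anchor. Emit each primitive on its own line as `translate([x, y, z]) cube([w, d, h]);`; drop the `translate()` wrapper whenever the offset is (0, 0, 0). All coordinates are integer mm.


// leg_h = 742 - 35 = 707
// apron z = 707 - 112 = 595
translate([102, 446, 707]) cube([1099, 700, 35]);
translate([136, 480, 0]) cube([84, 84, 707]);
translate([1083, 480, 0]) cube([84, 84, 707]);
translate([136, 1028, 0]) cube([84, 84, 707]);
translate([1083, 1028, 0]) cube([84, 84, 707]);
translate([220, 480, 595]) cube([863, 84, 112]);
translate([220, 1028, 595]) cube([863, 84, 112]);
translate([136, 564, 595]) cube([84, 464, 112]);
translate([1083, 564, 595]) cube([84, 464, 112]);


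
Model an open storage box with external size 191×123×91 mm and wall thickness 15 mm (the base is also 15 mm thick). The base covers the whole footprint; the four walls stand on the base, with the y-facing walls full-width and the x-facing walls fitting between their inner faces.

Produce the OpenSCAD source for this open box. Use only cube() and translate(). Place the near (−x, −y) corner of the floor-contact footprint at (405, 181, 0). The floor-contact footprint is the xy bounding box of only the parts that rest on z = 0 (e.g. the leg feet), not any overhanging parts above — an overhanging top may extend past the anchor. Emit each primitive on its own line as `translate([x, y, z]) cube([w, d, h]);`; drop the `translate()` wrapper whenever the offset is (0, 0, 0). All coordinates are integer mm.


translate([405, 181, 0]) cube([191, 123, 15]);
translate([405, 181, 15]) cube([191, 15, 76]);
translate([405, 289, 15]) cube([191, 15, 76]);
translate([405, 196, 15]) cube([15, 93, 76]);
translate([581, 196, 15]) cube([15, 93, 76]);


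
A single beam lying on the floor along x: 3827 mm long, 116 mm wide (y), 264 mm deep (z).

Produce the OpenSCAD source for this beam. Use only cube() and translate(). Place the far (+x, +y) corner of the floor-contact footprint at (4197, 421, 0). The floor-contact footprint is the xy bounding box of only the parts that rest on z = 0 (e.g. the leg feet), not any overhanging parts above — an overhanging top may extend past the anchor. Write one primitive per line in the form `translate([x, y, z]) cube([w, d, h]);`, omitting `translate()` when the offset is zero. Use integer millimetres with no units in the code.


translate([370, 305, 0]) cube([3827, 116, 264]);


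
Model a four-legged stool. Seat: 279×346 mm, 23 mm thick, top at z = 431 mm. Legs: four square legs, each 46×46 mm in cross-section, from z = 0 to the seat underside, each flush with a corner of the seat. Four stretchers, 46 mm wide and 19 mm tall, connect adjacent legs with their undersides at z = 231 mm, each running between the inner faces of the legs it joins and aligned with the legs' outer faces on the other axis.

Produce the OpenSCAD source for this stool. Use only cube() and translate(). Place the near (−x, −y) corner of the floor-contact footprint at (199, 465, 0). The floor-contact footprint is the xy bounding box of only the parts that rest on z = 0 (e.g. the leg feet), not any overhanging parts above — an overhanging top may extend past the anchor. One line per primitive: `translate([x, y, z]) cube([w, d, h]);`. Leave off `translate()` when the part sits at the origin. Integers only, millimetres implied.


translate([199, 465, 408]) cube([279, 346, 23]);
translate([199, 465, 0]) cube([46, 46, 408]);
translate([432, 465, 0]) cube([46, 46, 408]);
translate([199, 765, 0]) cube([46, 46, 408]);
translate([432, 765, 0]) cube([46, 46, 408]);
translate([245, 465, 231]) cube([187, 46, 19]);
translate([245, 765, 231]) cube([187, 46, 19]);
translate([199, 511, 231]) cube([46, 254, 19]);
translate([432, 511, 231]) cube([46, 254, 19]);


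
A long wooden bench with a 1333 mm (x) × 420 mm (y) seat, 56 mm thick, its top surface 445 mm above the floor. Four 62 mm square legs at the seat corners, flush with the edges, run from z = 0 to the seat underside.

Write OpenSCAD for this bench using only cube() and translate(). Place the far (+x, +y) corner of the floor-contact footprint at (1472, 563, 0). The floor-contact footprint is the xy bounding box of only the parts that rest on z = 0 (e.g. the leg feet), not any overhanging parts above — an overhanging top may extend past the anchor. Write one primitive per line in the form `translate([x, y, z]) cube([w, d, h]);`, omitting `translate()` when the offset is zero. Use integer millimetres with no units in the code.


// leg_h = 445 − 56 = 389
translate([139, 143, 389]) cube([1333, 420, 56]);
translate([139, 143, 0]) cube([62, 62, 389]);
translate([139, 501, 0]) cube([62, 62, 389]);
translate([1410, 143, 0]) cube([62, 62, 389]);
translate([1410, 501, 0]) cube([62, 62, 389]);


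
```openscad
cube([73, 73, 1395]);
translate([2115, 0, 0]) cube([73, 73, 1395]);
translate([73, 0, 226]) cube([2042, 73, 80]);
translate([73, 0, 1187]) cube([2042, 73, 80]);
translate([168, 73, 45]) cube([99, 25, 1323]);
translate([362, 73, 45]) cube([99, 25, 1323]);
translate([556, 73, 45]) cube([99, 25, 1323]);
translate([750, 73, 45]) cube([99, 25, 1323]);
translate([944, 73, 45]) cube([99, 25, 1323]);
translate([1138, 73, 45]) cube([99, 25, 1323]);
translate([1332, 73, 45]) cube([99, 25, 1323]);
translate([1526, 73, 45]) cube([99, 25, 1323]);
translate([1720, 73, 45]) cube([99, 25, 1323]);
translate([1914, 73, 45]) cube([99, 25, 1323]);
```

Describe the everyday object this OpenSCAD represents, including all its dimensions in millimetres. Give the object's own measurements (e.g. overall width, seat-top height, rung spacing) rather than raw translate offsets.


A fence section. Two 73×73 mm posts, 1395 mm tall, stand on the floor with a clear span of 2042 mm between their inner faces. Two horizontal rails of 73×80 mm section span the gap between the posts with their undersides at z = 226 mm and z = 1187 mm, flush with the posts' −y face. 10 pickets, each 99 mm wide, 25 mm thick and 1323 mm tall, are fixed to the +y face of the rails with their bottoms at z = 45 mm, spaced across the span with a 95 mm gap after the −x post and between neighbouring pickets, with 102 mm left before the +x post.


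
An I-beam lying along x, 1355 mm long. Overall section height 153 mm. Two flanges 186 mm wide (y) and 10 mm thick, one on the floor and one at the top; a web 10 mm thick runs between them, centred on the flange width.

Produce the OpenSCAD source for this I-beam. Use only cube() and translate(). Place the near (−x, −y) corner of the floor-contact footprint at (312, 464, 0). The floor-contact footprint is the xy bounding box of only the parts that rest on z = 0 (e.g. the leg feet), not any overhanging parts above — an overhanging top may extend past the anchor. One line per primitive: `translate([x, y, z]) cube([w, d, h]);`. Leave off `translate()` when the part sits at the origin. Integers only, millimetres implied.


translate([312, 464, 0]) cube([1355, 186, 10]);
translate([312, 552, 10]) cube([1355, 10, 133]);
translate([312, 464, 143]) cube([1355, 186, 10]);


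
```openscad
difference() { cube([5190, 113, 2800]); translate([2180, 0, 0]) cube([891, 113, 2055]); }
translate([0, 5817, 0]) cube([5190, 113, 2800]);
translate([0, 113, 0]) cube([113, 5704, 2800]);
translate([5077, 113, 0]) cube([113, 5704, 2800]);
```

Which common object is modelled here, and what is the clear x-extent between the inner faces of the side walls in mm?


A single room. The interior width is 4964 mm.

Four walls enclosing a rectangle with a door in the front wall — a room. Outside width 5190 minus two 113 mm walls gives 4964 mm.


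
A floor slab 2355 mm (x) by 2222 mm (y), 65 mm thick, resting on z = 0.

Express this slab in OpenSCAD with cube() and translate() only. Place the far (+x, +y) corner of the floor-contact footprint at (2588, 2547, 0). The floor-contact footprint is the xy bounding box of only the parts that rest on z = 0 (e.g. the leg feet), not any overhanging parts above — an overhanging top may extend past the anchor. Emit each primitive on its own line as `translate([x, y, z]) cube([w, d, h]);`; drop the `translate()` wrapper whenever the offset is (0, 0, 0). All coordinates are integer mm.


translate([233, 325, 0]) cube([2355, 2222, 65]);


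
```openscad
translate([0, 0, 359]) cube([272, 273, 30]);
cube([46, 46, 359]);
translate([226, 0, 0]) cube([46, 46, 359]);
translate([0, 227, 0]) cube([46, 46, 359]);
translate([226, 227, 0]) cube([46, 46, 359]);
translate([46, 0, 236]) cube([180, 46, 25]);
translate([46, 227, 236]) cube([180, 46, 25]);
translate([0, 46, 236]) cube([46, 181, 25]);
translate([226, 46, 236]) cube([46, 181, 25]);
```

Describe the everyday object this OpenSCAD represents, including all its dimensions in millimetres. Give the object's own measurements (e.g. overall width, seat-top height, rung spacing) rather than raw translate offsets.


A four-legged stool. The seat is a 272×273×30 mm slab whose top surface is at z = 389 mm; four square legs, each 46×46 mm in cross-section, run from the floor (z = 0) to the underside of the seat, each flush with a corner of the seat. Four stretchers, 46 mm wide and 25 mm tall, connect adjacent legs with their undersides at z = 236 mm, each running between the inner faces of the legs it joins and aligned with the legs' outer faces on the other axis.


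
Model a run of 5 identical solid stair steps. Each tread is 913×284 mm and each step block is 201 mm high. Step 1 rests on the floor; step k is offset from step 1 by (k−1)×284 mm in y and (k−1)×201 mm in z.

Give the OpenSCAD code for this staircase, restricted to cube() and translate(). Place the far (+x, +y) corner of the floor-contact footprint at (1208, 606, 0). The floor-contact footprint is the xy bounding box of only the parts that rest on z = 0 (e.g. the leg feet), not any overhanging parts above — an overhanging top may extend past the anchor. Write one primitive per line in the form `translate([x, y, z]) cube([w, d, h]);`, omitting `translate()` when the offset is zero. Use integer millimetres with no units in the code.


translate([295, 322, 0]) cube([913, 284, 201]);
translate([295, 606, 201]) cube([913, 284, 201]);
translate([295, 890, 402]) cube([913, 284, 201]);
translate([295, 1174, 603]) cube([913, 284, 201]);
translate([295, 1458, 804]) cube([913, 284, 201]);


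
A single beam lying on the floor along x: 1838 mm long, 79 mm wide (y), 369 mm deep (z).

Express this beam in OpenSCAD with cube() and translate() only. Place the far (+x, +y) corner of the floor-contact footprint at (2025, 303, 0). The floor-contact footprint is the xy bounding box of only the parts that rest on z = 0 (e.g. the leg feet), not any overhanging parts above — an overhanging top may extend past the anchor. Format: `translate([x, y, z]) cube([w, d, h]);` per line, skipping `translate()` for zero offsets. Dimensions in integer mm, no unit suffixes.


translate([187, 224, 0]) cube([1838, 79, 369]);


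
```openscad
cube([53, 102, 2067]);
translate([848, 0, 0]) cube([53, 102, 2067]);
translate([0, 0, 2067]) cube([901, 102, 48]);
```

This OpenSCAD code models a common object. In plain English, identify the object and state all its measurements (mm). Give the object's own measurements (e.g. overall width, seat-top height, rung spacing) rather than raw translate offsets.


A door frame. The clear opening is 795 mm wide and 2067 mm high. Two 53 mm wide jambs, 102 mm deep, stand either side of the opening from the floor to the top of the opening. A 48 mm thick head sits across the top of both jambs, spanning the full outside width of the frame.


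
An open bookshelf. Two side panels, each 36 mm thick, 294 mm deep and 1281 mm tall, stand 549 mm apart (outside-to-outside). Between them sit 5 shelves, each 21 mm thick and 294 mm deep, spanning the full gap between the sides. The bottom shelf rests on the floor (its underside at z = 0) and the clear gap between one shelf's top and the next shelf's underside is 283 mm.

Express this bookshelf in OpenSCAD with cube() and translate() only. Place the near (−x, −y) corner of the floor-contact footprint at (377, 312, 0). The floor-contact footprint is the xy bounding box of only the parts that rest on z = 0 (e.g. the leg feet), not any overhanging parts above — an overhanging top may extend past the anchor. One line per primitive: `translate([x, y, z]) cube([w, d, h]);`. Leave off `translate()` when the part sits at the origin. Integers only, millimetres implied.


translate([377, 312, 0]) cube([36, 294, 1281]);
translate([890, 312, 0]) cube([36, 294, 1281]);
translate([413, 312, 0]) cube([477, 294, 21]);
translate([413, 312, 304]) cube([477, 294, 21]);
translate([413, 312, 608]) cube([477, 294, 21]);
translate([413, 312, 912]) cube([477, 294, 21]);
translate([413, 312, 1216]) cube([477, 294, 21]);


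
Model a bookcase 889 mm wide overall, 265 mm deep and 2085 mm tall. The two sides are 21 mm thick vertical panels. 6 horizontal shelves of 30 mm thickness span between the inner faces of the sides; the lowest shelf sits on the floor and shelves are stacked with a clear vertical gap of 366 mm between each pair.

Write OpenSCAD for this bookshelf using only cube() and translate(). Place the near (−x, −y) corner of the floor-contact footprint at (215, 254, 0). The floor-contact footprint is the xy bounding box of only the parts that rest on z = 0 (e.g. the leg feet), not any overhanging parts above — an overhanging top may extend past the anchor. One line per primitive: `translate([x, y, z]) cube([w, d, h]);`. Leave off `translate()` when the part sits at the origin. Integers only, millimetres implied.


translate([215, 254, 0]) cube([21, 265, 2085]);
translate([1083, 254, 0]) cube([21, 265, 2085]);
translate([236, 254, 0]) cube([847, 265, 30]);
translate([236, 254, 396]) cube([847, 265, 30]);
translate([236, 254, 792]) cube([847, 265, 30]);
translate([236, 254, 1188]) cube([847, 265, 30]);
translate([236, 254, 1584]) cube([847, 265, 30]);
translate([236, 254, 1980]) cube([847, 265, 30]);


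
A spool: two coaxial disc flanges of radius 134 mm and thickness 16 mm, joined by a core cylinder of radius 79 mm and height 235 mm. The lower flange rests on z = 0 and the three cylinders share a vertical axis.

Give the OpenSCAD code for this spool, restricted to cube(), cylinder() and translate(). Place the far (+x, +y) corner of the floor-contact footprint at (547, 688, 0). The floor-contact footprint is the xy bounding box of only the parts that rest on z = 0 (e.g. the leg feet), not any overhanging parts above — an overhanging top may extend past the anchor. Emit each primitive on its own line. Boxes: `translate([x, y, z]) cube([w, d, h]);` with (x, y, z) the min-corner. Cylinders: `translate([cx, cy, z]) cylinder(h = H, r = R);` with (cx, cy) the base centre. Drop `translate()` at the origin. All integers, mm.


translate([413, 554, 0]) cylinder(h = 16, r = 134);
translate([413, 554, 16]) cylinder(h = 235, r = 79);
translate([413, 554, 251]) cylinder(h = 16, r = 134);


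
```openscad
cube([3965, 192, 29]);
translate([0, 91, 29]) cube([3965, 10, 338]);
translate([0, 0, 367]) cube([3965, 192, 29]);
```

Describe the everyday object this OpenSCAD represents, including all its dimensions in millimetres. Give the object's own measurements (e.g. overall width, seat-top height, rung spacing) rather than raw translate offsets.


An I-beam lying along x, 3965 mm long. Overall section height 396 mm. Two flanges 192 mm wide (y) and 29 mm thick, one on the floor and one at the top; a web 10 mm thick runs between them, centred on the flange width.


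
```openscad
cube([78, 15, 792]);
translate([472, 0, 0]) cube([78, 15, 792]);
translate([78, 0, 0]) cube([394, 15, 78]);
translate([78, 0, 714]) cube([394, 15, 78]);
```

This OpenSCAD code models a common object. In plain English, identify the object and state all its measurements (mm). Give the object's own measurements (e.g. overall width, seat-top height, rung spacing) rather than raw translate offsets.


A rectangular picture frame lying in the x–z plane (depth along y). The opening is 394 mm wide (x) by 636 mm tall (z), surrounded by a border 78 mm wide on all four sides. The frame is 15 mm deep and is made of two full-height vertical stiles with two horizontal rails fitted between them.


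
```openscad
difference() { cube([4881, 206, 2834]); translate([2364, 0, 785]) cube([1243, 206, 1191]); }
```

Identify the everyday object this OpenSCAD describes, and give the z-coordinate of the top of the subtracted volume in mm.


A wall with a window opening. The window head height is 1976 mm.

A wall with a rectangular opening subtracted — a window. Sill at z = 785, opening 1191 mm tall, so the head is at 785 + 1191 = 1976 mm.


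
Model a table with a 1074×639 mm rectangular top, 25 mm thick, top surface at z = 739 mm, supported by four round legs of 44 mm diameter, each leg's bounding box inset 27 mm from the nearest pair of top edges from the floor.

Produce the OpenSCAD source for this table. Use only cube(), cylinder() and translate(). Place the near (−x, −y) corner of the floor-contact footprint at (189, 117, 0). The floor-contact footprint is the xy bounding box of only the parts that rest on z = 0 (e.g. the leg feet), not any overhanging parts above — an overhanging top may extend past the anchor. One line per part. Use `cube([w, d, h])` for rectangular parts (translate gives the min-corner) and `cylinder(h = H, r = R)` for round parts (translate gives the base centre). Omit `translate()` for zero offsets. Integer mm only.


translate([162, 90, 714]) cube([1074, 639, 25]);
translate([211, 139, 0]) cylinder(h = 714, r = 22);
translate([1187, 139, 0]) cylinder(h = 714, r = 22);
translate([211, 680, 0]) cylinder(h = 714, r = 22);
translate([1187, 680, 0]) cylinder(h = 714, r = 22);


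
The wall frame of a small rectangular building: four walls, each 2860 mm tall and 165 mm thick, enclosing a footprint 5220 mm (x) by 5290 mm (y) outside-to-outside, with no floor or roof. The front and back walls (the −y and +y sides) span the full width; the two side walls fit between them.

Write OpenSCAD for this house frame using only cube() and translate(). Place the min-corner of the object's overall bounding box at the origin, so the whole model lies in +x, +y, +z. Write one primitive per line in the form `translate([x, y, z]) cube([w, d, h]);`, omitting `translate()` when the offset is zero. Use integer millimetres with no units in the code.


cube([5220, 165, 2860]);
translate([0, 5125, 0]) cube([5220, 165, 2860]);
translate([0, 165, 0]) cube([165, 4960, 2860]);
translate([5055, 165, 0]) cube([165, 4960, 2860]);


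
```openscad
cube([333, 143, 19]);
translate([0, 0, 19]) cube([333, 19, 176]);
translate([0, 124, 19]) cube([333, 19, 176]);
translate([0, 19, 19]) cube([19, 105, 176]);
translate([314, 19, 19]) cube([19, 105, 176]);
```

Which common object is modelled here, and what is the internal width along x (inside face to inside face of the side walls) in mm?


An open box. The internal width is 295 mm.

A 333×143 base slab with four walls standing on it — an open box. The base is 333 mm wide and the walls are 19 mm thick, so the internal width is 333 − 2 × 19 = 295 mm.


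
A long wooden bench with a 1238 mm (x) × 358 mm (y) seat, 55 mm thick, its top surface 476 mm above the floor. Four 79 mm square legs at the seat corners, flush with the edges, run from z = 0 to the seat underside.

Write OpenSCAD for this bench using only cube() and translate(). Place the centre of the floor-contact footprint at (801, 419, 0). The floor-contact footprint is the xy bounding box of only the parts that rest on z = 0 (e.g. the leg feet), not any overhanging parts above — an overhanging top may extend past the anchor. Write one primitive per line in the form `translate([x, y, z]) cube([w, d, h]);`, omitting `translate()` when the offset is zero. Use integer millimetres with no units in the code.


// leg_h = 476 − 55 = 421
translate([182, 240, 421]) cube([1238, 358, 55]);
translate([182, 240, 0]) cube([79, 79, 421]);
translate([182, 519, 0]) cube([79, 79, 421]);
translate([1341, 240, 0]) cube([79, 79, 421]);
translate([1341, 519, 0]) cube([79, 79, 421]);


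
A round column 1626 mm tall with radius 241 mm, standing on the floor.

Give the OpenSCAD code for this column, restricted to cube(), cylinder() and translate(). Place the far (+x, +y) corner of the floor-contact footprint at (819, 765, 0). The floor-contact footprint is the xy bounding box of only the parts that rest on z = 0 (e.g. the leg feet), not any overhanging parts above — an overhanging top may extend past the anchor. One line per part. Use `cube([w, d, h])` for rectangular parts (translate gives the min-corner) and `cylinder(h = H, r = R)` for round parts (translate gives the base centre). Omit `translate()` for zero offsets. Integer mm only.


translate([578, 524, 0]) cylinder(h = 1626, r = 241);


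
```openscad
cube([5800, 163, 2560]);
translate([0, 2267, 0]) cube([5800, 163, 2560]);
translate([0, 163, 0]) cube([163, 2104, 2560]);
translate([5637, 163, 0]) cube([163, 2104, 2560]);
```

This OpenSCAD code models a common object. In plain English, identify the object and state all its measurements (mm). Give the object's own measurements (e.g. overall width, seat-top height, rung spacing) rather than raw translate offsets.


The wall frame of a small rectangular building: four walls, each 2560 mm tall and 163 mm thick, enclosing a footprint 5800 mm (x) by 2430 mm (y) outside-to-outside, with no floor or roof. The front and back walls (the −y and +y sides) span the full width; the two side walls fit between them.


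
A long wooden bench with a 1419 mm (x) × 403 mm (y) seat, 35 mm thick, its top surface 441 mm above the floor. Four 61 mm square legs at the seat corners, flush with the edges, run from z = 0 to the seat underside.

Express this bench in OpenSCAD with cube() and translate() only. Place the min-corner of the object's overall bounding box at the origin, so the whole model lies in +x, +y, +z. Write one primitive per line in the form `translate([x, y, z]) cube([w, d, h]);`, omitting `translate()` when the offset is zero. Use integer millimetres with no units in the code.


translate([0, 0, 406]) cube([1419, 403, 35]);
cube([61, 61, 406]);
translate([0, 342, 0]) cube([61, 61, 406]);
translate([1358, 0, 0]) cube([61, 61, 406]);
translate([1358, 342, 0]) cube([61, 61, 406]);


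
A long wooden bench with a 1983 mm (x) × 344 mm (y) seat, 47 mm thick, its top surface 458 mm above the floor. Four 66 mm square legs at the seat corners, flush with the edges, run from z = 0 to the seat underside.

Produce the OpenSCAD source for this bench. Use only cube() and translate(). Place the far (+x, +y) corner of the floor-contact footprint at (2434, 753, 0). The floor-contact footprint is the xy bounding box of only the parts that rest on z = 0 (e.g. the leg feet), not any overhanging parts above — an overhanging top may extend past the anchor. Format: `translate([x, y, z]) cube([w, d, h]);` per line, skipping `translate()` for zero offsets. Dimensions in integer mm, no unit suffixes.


// leg_h = 458 − 47 = 411
translate([451, 409, 411]) cube([1983, 344, 47]);
translate([451, 409, 0]) cube([66, 66, 411]);
translate([451, 687, 0]) cube([66, 66, 411]);
translate([2368, 409, 0]) cube([66, 66, 411]);
translate([2368, 687, 0]) cube([66, 66, 411]);


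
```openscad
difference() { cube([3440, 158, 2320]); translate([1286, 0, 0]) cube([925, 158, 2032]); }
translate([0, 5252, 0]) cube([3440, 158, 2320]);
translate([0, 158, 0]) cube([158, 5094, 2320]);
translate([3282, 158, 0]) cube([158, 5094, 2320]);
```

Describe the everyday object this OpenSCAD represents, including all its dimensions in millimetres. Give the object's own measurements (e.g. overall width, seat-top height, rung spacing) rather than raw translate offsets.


A single room: four walls, each 2320 mm tall and 158 mm thick, enclosing an outside footprint 3440×5410 mm (x × y), no floor or roof. The front and back walls (−y and +y sides) run the full x-width; the side walls fit between their inner faces. A door opening 925 mm wide and 2032 mm tall is cut through the front wall from the floor up, its −x edge 1286 mm from the wall's −x end.


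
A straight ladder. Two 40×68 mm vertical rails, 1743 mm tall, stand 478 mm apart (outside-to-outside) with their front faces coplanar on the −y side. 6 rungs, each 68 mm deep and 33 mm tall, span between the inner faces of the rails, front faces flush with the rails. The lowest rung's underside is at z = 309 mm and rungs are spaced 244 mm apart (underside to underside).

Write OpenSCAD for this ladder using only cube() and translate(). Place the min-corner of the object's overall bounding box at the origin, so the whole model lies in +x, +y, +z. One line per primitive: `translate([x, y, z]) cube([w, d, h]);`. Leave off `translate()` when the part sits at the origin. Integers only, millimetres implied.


// rung span = 478 - 2*40 = 398
// rung[k] z = 309 + k*244
cube([40, 68, 1743]);
translate([438, 0, 0]) cube([40, 68, 1743]);
translate([40, 0, 309]) cube([398, 68, 33]);
translate([40, 0, 553]) cube([398, 68, 33]);
translate([40, 0, 797]) cube([398, 68, 33]);
translate([40, 0, 1041]) cube([398, 68, 33]);
translate([40, 0, 1285]) cube([398, 68, 33]);
translate([40, 0, 1529]) cube([398, 68, 33]);


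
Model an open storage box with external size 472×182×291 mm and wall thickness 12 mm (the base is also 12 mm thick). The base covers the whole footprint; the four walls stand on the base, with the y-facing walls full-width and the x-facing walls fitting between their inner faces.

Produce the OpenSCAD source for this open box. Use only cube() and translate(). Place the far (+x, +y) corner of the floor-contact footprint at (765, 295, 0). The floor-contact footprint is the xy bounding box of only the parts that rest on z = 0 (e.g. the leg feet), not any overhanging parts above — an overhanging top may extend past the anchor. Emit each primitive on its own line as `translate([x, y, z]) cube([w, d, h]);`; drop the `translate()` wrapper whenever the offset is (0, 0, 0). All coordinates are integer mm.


translate([293, 113, 0]) cube([472, 182, 12]);
translate([293, 113, 12]) cube([472, 12, 279]);
translate([293, 283, 12]) cube([472, 12, 279]);
translate([293, 125, 12]) cube([12, 158, 279]);
translate([753, 125, 12]) cube([12, 158, 279]);


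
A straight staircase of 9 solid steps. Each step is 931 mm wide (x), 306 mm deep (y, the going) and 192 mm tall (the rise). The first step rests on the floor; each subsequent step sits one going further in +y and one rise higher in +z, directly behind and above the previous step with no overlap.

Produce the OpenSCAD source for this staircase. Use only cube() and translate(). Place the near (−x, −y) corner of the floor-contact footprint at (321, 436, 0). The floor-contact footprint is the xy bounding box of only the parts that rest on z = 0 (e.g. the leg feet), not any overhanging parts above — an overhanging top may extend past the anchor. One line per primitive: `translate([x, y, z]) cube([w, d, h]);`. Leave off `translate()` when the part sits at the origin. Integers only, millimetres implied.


translate([321, 436, 0]) cube([931, 306, 192]);
translate([321, 742, 192]) cube([931, 306, 192]);
translate([321, 1048, 384]) cube([931, 306, 192]);
translate([321, 1354, 576]) cube([931, 306, 192]);
translate([321, 1660, 768]) cube([931, 306, 192]);
translate([321, 1966, 960]) cube([931, 306, 192]);
translate([321, 2272, 1152]) cube([931, 306, 192]);
translate([321, 2578, 1344]) cube([931, 306, 192]);
translate([321, 2884, 1536]) cube([931, 306, 192]);


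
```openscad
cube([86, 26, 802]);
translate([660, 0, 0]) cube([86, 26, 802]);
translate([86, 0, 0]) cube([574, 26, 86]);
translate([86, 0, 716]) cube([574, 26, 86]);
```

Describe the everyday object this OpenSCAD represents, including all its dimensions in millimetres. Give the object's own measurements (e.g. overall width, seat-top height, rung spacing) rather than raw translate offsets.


A rectangular picture frame lying in the x–z plane (depth along y). The opening is 574 mm wide (x) by 630 mm tall (z), surrounded by a border 86 mm wide on all four sides. The frame is 26 mm deep and is made of two full-height vertical stiles with two horizontal rails fitted between them.


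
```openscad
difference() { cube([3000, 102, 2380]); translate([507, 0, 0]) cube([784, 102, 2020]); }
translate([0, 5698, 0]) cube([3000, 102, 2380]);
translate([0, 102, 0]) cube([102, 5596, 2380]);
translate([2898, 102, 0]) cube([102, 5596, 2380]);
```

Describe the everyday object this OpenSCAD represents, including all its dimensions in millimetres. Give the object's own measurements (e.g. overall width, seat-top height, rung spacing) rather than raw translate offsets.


A single room: four walls, each 2380 mm tall and 102 mm thick, enclosing an outside footprint 3000×5800 mm (x × y), no floor or roof. The front and back walls (−y and +y sides) run the full x-width; the side walls fit between their inner faces. A door opening 784 mm wide and 2020 mm tall is cut through the front wall from the floor up, its −x edge 507 mm from the wall's −x end.


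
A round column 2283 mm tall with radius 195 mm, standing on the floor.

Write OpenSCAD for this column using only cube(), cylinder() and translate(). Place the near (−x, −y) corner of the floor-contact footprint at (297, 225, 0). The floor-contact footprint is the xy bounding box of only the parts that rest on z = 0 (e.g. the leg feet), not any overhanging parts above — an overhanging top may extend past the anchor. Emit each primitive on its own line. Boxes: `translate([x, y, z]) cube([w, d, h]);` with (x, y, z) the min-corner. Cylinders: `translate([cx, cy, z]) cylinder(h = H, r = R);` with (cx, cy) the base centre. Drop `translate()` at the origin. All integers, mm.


translate([492, 420, 0]) cylinder(h = 2283, r = 195);


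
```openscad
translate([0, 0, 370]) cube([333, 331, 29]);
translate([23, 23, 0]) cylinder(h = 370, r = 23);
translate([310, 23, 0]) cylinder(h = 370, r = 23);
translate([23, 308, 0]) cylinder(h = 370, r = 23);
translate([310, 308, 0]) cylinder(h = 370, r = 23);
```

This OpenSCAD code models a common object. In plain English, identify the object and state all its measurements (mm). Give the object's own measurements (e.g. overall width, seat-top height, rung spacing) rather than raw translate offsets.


A four-legged stool. The seat is a 333×331×29 mm slab whose top surface is at z = 399 mm; four round legs, each 46 mm in diameter, run from the floor (z = 0) to the underside of the seat, each leg's axis is inset half a diameter from the nearest pair of seat edges (so the leg's bounding box is flush with the corner).


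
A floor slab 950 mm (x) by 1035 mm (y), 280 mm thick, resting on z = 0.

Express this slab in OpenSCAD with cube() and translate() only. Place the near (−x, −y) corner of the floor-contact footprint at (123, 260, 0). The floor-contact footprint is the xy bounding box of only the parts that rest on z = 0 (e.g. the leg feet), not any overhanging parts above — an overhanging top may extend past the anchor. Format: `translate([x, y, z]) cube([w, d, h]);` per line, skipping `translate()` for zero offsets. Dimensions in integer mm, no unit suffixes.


translate([123, 260, 0]) cube([950, 1035, 280]);


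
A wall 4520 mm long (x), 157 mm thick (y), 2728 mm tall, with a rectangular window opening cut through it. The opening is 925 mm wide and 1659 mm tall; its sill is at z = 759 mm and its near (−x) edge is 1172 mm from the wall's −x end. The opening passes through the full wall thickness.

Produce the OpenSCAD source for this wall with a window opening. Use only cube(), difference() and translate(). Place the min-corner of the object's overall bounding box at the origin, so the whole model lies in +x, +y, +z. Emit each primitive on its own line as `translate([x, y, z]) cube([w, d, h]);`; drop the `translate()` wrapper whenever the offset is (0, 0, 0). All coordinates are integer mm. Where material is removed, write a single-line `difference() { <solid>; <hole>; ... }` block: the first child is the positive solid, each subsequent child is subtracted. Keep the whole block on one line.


difference() { cube([4520, 157, 2728]); translate([1172, 0, 759]) cube([925, 157, 1659]); }


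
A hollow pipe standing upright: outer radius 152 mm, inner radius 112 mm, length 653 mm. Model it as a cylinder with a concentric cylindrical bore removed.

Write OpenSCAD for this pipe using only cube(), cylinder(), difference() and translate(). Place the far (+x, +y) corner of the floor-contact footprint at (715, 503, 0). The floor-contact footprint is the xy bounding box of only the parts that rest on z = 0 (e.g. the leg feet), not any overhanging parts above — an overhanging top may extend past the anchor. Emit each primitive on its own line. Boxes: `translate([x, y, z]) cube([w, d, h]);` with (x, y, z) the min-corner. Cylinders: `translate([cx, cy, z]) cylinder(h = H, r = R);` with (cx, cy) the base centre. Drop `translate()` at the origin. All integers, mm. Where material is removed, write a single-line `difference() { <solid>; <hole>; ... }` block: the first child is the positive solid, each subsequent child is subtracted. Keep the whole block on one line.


difference() { translate([563, 351, 0]) cylinder(h = 653, r = 152); translate([563, 351, 0]) cylinder(h = 653, r = 112); }


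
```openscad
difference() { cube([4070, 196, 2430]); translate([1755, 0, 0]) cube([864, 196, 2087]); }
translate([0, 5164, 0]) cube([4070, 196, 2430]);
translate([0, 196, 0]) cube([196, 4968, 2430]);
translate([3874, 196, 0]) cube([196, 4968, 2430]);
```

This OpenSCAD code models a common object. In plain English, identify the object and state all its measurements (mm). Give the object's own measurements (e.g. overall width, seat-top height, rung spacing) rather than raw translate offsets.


A single room: four walls, each 2430 mm tall and 196 mm thick, enclosing an outside footprint 4070×5360 mm (x × y), no floor or roof. The front and back walls (−y and +y sides) run the full x-width; the side walls fit between their inner faces. A door opening 864 mm wide and 2087 mm tall is cut through the front wall from the floor up, its −x edge 1755 mm from the wall's −x end.


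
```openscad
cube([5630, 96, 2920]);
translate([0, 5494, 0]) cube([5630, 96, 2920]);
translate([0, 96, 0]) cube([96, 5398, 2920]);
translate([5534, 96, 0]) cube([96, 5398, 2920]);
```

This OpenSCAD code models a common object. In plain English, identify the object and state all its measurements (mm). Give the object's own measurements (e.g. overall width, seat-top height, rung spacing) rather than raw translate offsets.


The wall frame of a small rectangular building: four walls, each 2920 mm tall and 96 mm thick, enclosing a footprint 5630 mm (x) by 5590 mm (y) outside-to-outside, with no floor or roof. The front and back walls (the −y and +y sides) span the full width; the two side walls fit between them.


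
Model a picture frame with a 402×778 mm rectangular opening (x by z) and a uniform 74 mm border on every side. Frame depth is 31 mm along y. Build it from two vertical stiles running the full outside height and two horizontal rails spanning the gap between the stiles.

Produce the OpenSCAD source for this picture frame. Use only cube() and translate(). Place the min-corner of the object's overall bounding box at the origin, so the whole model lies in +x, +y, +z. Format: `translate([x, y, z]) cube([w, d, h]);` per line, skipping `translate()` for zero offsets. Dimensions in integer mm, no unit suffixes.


cube([74, 31, 926]);
translate([476, 0, 0]) cube([74, 31, 926]);
translate([74, 0, 0]) cube([402, 31, 74]);
translate([74, 0, 852]) cube([402, 31, 74]);


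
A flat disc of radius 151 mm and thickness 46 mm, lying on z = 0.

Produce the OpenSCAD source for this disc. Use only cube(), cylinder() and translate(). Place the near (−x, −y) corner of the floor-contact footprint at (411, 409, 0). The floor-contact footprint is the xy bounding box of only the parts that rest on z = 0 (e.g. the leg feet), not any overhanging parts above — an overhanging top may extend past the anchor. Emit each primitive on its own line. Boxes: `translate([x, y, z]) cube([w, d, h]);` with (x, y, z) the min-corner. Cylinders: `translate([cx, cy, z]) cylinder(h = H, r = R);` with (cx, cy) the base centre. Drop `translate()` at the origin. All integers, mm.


translate([562, 560, 0]) cylinder(h = 46, r = 151);
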